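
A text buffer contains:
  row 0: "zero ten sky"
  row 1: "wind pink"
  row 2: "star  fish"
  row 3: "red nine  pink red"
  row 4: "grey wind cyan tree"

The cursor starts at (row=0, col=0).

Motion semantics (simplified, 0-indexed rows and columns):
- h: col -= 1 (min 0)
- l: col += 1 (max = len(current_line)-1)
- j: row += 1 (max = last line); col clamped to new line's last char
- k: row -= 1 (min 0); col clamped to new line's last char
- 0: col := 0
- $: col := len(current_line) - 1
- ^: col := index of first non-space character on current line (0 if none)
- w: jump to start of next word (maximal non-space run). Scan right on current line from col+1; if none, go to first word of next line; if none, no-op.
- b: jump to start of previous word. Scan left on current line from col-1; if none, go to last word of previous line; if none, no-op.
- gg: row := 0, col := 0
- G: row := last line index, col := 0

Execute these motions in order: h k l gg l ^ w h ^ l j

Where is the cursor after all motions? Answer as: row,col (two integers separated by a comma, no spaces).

Answer: 1,1

Derivation:
After 1 (h): row=0 col=0 char='z'
After 2 (k): row=0 col=0 char='z'
After 3 (l): row=0 col=1 char='e'
After 4 (gg): row=0 col=0 char='z'
After 5 (l): row=0 col=1 char='e'
After 6 (^): row=0 col=0 char='z'
After 7 (w): row=0 col=5 char='t'
After 8 (h): row=0 col=4 char='_'
After 9 (^): row=0 col=0 char='z'
After 10 (l): row=0 col=1 char='e'
After 11 (j): row=1 col=1 char='i'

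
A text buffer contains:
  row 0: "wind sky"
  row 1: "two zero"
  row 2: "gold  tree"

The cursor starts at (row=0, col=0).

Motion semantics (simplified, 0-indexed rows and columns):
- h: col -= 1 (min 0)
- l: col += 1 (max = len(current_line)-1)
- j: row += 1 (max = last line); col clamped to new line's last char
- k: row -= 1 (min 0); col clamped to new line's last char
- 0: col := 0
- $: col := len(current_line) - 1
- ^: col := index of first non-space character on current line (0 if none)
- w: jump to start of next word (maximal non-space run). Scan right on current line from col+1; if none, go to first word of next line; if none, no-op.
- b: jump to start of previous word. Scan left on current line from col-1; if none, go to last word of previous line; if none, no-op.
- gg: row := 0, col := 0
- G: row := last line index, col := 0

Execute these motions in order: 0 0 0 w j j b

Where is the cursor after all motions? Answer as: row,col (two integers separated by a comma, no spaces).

After 1 (0): row=0 col=0 char='w'
After 2 (0): row=0 col=0 char='w'
After 3 (0): row=0 col=0 char='w'
After 4 (w): row=0 col=5 char='s'
After 5 (j): row=1 col=5 char='e'
After 6 (j): row=2 col=5 char='_'
After 7 (b): row=2 col=0 char='g'

Answer: 2,0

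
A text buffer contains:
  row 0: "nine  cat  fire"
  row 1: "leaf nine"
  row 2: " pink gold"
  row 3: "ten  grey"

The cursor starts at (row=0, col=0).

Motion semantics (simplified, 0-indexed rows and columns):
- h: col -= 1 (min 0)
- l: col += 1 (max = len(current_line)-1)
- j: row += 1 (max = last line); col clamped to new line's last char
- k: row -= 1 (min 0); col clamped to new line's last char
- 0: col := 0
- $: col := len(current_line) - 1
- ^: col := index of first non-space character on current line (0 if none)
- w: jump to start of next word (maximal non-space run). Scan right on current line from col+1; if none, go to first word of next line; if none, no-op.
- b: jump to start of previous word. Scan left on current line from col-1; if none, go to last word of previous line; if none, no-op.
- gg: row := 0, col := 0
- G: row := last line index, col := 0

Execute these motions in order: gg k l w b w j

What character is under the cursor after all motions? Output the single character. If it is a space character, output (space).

Answer: i

Derivation:
After 1 (gg): row=0 col=0 char='n'
After 2 (k): row=0 col=0 char='n'
After 3 (l): row=0 col=1 char='i'
After 4 (w): row=0 col=6 char='c'
After 5 (b): row=0 col=0 char='n'
After 6 (w): row=0 col=6 char='c'
After 7 (j): row=1 col=6 char='i'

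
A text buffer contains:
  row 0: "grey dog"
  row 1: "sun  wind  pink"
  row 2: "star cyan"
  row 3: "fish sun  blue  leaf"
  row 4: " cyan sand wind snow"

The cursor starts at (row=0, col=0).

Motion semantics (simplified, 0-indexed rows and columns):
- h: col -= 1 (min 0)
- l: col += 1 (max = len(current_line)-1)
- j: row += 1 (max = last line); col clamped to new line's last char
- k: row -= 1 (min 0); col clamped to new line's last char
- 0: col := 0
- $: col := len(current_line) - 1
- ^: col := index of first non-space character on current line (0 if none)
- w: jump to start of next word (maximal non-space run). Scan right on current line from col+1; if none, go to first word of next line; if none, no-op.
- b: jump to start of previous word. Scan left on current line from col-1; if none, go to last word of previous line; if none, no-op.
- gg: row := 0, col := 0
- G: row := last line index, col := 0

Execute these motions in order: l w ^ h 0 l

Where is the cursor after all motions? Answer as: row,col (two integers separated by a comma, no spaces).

After 1 (l): row=0 col=1 char='r'
After 2 (w): row=0 col=5 char='d'
After 3 (^): row=0 col=0 char='g'
After 4 (h): row=0 col=0 char='g'
After 5 (0): row=0 col=0 char='g'
After 6 (l): row=0 col=1 char='r'

Answer: 0,1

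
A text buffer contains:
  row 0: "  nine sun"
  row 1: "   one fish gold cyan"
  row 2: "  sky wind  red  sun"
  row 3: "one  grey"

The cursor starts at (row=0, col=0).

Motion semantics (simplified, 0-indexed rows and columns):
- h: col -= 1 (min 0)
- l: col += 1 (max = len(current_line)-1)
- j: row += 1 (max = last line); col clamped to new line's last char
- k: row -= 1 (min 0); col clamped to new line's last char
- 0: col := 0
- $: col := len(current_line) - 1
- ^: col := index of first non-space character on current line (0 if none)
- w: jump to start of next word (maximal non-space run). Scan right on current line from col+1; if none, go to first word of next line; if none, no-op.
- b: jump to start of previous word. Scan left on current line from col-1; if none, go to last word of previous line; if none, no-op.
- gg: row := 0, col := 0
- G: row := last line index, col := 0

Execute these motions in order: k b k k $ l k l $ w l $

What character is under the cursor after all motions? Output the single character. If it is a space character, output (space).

After 1 (k): row=0 col=0 char='_'
After 2 (b): row=0 col=0 char='_'
After 3 (k): row=0 col=0 char='_'
After 4 (k): row=0 col=0 char='_'
After 5 ($): row=0 col=9 char='n'
After 6 (l): row=0 col=9 char='n'
After 7 (k): row=0 col=9 char='n'
After 8 (l): row=0 col=9 char='n'
After 9 ($): row=0 col=9 char='n'
After 10 (w): row=1 col=3 char='o'
After 11 (l): row=1 col=4 char='n'
After 12 ($): row=1 col=20 char='n'

Answer: n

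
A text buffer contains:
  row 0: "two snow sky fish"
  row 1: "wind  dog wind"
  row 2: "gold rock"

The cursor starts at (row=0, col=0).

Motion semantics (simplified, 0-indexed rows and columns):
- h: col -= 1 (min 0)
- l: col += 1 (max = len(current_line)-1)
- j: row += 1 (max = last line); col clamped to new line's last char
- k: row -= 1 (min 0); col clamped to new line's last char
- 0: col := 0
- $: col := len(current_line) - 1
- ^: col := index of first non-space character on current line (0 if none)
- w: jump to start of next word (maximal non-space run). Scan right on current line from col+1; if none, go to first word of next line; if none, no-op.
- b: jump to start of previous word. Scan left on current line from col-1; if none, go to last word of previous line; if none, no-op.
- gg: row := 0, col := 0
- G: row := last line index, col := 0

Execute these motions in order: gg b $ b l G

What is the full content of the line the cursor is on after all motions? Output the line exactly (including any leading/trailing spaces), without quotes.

Answer: gold rock

Derivation:
After 1 (gg): row=0 col=0 char='t'
After 2 (b): row=0 col=0 char='t'
After 3 ($): row=0 col=16 char='h'
After 4 (b): row=0 col=13 char='f'
After 5 (l): row=0 col=14 char='i'
After 6 (G): row=2 col=0 char='g'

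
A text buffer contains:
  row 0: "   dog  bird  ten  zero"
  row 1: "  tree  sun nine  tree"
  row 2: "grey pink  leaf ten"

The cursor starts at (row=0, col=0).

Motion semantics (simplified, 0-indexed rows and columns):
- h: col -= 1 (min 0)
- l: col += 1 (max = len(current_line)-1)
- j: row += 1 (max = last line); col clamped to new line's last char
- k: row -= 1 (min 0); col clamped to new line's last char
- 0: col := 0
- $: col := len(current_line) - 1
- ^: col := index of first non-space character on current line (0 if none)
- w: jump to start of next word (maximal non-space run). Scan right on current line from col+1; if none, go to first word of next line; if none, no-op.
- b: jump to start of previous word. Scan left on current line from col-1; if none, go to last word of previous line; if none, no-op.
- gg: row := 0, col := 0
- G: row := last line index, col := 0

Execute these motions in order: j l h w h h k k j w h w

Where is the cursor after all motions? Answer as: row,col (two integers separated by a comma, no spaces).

Answer: 1,2

Derivation:
After 1 (j): row=1 col=0 char='_'
After 2 (l): row=1 col=1 char='_'
After 3 (h): row=1 col=0 char='_'
After 4 (w): row=1 col=2 char='t'
After 5 (h): row=1 col=1 char='_'
After 6 (h): row=1 col=0 char='_'
After 7 (k): row=0 col=0 char='_'
After 8 (k): row=0 col=0 char='_'
After 9 (j): row=1 col=0 char='_'
After 10 (w): row=1 col=2 char='t'
After 11 (h): row=1 col=1 char='_'
After 12 (w): row=1 col=2 char='t'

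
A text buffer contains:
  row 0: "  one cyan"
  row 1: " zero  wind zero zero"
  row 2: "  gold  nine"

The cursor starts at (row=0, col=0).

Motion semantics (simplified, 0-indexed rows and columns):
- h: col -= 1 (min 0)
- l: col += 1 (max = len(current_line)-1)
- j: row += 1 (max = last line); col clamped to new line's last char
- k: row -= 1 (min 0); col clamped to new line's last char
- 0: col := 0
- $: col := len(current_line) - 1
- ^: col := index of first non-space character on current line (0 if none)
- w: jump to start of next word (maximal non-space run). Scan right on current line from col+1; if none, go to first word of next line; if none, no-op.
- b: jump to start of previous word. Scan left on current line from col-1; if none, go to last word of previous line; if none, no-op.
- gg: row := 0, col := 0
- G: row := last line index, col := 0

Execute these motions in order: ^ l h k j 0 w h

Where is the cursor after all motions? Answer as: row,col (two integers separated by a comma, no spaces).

After 1 (^): row=0 col=2 char='o'
After 2 (l): row=0 col=3 char='n'
After 3 (h): row=0 col=2 char='o'
After 4 (k): row=0 col=2 char='o'
After 5 (j): row=1 col=2 char='e'
After 6 (0): row=1 col=0 char='_'
After 7 (w): row=1 col=1 char='z'
After 8 (h): row=1 col=0 char='_'

Answer: 1,0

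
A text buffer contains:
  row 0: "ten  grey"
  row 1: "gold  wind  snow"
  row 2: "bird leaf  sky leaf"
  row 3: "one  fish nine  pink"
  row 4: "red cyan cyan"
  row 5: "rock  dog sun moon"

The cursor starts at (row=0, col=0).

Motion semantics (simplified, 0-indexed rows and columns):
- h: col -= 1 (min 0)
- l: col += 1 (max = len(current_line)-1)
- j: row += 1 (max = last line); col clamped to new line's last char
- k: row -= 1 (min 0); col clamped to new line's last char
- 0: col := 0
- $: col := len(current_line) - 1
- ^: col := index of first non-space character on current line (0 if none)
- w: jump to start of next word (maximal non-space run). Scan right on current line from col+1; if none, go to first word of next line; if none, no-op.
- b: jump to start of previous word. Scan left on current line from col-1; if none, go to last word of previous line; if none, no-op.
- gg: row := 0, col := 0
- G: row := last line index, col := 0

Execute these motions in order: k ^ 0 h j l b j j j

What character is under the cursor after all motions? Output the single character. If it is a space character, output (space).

After 1 (k): row=0 col=0 char='t'
After 2 (^): row=0 col=0 char='t'
After 3 (0): row=0 col=0 char='t'
After 4 (h): row=0 col=0 char='t'
After 5 (j): row=1 col=0 char='g'
After 6 (l): row=1 col=1 char='o'
After 7 (b): row=1 col=0 char='g'
After 8 (j): row=2 col=0 char='b'
After 9 (j): row=3 col=0 char='o'
After 10 (j): row=4 col=0 char='r'

Answer: r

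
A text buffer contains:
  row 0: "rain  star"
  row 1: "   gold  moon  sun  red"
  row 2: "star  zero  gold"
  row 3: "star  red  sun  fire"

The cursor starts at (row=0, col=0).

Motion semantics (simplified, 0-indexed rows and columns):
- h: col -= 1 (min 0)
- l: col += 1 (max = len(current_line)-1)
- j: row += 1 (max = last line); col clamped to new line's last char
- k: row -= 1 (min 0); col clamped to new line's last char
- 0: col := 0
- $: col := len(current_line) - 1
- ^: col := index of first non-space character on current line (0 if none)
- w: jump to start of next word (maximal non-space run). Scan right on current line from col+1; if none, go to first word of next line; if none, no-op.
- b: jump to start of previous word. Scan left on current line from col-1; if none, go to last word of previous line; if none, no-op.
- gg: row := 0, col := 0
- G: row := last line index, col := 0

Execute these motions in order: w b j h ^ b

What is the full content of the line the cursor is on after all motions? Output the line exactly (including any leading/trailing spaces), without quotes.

Answer: rain  star

Derivation:
After 1 (w): row=0 col=6 char='s'
After 2 (b): row=0 col=0 char='r'
After 3 (j): row=1 col=0 char='_'
After 4 (h): row=1 col=0 char='_'
After 5 (^): row=1 col=3 char='g'
After 6 (b): row=0 col=6 char='s'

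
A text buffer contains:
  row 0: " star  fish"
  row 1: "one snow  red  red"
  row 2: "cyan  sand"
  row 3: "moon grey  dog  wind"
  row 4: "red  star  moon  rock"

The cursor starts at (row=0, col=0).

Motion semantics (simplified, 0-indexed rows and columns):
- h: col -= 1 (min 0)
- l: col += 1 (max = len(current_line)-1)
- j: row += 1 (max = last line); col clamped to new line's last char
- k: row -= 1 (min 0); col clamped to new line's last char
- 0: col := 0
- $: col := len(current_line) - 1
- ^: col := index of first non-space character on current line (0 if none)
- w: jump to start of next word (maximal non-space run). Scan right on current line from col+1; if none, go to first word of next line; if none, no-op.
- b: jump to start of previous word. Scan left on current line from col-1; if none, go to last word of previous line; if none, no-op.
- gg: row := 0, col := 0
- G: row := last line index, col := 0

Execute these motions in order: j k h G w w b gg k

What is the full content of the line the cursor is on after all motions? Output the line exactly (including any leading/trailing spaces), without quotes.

Answer:  star  fish

Derivation:
After 1 (j): row=1 col=0 char='o'
After 2 (k): row=0 col=0 char='_'
After 3 (h): row=0 col=0 char='_'
After 4 (G): row=4 col=0 char='r'
After 5 (w): row=4 col=5 char='s'
After 6 (w): row=4 col=11 char='m'
After 7 (b): row=4 col=5 char='s'
After 8 (gg): row=0 col=0 char='_'
After 9 (k): row=0 col=0 char='_'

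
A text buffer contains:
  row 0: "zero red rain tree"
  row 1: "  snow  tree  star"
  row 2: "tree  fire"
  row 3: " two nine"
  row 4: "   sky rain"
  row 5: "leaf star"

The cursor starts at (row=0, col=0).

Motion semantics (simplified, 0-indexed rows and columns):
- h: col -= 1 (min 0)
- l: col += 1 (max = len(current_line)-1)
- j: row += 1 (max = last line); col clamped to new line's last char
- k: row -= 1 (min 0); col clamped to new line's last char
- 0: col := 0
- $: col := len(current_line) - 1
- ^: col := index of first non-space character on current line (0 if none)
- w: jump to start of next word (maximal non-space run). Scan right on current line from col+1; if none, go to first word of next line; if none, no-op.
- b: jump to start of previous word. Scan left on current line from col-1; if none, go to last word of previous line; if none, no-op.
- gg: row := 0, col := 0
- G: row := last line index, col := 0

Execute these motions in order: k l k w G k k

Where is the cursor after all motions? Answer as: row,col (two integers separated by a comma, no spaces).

Answer: 3,0

Derivation:
After 1 (k): row=0 col=0 char='z'
After 2 (l): row=0 col=1 char='e'
After 3 (k): row=0 col=1 char='e'
After 4 (w): row=0 col=5 char='r'
After 5 (G): row=5 col=0 char='l'
After 6 (k): row=4 col=0 char='_'
After 7 (k): row=3 col=0 char='_'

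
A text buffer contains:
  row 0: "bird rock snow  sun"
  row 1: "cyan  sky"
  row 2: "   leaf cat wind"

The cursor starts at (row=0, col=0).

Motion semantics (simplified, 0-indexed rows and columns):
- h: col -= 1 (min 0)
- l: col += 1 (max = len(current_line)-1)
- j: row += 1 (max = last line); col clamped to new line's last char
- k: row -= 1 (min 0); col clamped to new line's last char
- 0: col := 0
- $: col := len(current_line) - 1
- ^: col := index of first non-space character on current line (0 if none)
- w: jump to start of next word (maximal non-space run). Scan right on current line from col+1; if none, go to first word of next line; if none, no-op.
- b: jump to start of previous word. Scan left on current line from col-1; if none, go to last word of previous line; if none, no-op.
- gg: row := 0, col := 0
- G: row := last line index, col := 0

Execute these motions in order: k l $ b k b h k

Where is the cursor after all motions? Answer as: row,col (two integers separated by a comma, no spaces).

Answer: 0,9

Derivation:
After 1 (k): row=0 col=0 char='b'
After 2 (l): row=0 col=1 char='i'
After 3 ($): row=0 col=18 char='n'
After 4 (b): row=0 col=16 char='s'
After 5 (k): row=0 col=16 char='s'
After 6 (b): row=0 col=10 char='s'
After 7 (h): row=0 col=9 char='_'
After 8 (k): row=0 col=9 char='_'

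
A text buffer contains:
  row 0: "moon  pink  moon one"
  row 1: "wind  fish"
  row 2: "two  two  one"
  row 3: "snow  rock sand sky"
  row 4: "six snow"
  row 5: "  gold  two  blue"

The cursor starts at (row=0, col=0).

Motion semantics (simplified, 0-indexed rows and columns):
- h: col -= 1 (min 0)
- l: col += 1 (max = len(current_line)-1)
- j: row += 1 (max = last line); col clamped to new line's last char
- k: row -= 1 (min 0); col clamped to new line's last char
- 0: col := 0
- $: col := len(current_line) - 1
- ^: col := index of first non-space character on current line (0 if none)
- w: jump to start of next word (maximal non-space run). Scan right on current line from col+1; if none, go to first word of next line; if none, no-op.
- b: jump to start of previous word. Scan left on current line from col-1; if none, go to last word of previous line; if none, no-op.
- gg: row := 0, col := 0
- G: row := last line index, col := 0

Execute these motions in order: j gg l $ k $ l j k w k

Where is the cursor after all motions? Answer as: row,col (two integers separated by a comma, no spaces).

Answer: 0,12

Derivation:
After 1 (j): row=1 col=0 char='w'
After 2 (gg): row=0 col=0 char='m'
After 3 (l): row=0 col=1 char='o'
After 4 ($): row=0 col=19 char='e'
After 5 (k): row=0 col=19 char='e'
After 6 ($): row=0 col=19 char='e'
After 7 (l): row=0 col=19 char='e'
After 8 (j): row=1 col=9 char='h'
After 9 (k): row=0 col=9 char='k'
After 10 (w): row=0 col=12 char='m'
After 11 (k): row=0 col=12 char='m'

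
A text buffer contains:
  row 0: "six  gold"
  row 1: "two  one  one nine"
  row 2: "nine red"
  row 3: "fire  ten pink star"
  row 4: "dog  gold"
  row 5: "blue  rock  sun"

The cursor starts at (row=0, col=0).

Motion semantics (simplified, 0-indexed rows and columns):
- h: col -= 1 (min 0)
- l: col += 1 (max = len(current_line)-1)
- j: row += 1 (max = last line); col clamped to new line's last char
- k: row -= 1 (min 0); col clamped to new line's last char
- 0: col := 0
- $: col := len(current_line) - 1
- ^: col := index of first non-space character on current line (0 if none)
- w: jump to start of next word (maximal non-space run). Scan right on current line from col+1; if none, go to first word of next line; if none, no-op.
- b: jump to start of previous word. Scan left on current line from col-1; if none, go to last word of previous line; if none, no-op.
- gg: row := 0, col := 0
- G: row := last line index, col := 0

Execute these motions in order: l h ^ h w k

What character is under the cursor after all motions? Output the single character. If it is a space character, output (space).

After 1 (l): row=0 col=1 char='i'
After 2 (h): row=0 col=0 char='s'
After 3 (^): row=0 col=0 char='s'
After 4 (h): row=0 col=0 char='s'
After 5 (w): row=0 col=5 char='g'
After 6 (k): row=0 col=5 char='g'

Answer: g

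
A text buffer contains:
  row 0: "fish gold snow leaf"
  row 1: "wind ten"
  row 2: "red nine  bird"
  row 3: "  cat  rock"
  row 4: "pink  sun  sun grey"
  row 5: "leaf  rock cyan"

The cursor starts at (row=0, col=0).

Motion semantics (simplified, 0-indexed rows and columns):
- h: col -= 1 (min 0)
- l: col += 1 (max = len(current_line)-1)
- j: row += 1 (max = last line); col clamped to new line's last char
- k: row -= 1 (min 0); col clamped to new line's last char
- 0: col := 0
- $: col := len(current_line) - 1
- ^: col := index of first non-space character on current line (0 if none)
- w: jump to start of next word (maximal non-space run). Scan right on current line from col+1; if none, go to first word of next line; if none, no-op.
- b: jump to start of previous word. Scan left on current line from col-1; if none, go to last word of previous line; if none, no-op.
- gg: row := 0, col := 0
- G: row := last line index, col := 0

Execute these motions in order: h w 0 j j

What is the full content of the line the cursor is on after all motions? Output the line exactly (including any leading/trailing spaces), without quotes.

After 1 (h): row=0 col=0 char='f'
After 2 (w): row=0 col=5 char='g'
After 3 (0): row=0 col=0 char='f'
After 4 (j): row=1 col=0 char='w'
After 5 (j): row=2 col=0 char='r'

Answer: red nine  bird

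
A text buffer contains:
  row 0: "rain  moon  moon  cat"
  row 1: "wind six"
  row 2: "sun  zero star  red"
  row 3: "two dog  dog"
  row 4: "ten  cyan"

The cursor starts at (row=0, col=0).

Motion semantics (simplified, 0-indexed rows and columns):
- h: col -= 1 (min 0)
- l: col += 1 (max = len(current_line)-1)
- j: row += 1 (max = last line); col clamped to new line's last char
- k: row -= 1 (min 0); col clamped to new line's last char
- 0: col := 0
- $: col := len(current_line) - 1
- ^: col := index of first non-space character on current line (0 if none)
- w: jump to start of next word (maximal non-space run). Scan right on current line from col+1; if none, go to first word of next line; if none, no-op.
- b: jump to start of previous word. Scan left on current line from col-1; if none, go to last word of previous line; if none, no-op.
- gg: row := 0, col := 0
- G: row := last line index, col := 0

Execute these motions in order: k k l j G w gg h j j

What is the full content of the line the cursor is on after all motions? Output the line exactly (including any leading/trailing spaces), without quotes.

After 1 (k): row=0 col=0 char='r'
After 2 (k): row=0 col=0 char='r'
After 3 (l): row=0 col=1 char='a'
After 4 (j): row=1 col=1 char='i'
After 5 (G): row=4 col=0 char='t'
After 6 (w): row=4 col=5 char='c'
After 7 (gg): row=0 col=0 char='r'
After 8 (h): row=0 col=0 char='r'
After 9 (j): row=1 col=0 char='w'
After 10 (j): row=2 col=0 char='s'

Answer: sun  zero star  red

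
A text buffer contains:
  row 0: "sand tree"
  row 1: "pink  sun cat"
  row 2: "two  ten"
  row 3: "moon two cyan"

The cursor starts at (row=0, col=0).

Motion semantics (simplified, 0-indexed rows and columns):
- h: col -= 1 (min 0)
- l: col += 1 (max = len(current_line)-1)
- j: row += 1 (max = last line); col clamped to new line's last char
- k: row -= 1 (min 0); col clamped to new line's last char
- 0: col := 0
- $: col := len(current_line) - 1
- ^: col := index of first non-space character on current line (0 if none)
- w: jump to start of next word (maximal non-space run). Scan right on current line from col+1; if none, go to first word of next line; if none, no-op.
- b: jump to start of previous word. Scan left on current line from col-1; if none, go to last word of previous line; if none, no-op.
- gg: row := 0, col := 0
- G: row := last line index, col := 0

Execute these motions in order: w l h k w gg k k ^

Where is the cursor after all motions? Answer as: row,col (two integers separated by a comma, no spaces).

Answer: 0,0

Derivation:
After 1 (w): row=0 col=5 char='t'
After 2 (l): row=0 col=6 char='r'
After 3 (h): row=0 col=5 char='t'
After 4 (k): row=0 col=5 char='t'
After 5 (w): row=1 col=0 char='p'
After 6 (gg): row=0 col=0 char='s'
After 7 (k): row=0 col=0 char='s'
After 8 (k): row=0 col=0 char='s'
After 9 (^): row=0 col=0 char='s'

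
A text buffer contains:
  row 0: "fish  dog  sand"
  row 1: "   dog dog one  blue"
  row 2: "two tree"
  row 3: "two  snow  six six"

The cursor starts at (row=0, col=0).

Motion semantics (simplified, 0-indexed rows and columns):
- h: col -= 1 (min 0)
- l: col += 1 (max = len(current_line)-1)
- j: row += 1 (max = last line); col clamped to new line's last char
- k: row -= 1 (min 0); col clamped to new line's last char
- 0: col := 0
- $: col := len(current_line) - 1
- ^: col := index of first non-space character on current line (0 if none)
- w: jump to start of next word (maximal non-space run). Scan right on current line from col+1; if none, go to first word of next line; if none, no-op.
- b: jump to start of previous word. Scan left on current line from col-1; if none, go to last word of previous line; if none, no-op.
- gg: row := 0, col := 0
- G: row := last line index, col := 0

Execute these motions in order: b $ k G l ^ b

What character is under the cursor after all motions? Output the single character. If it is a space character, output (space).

After 1 (b): row=0 col=0 char='f'
After 2 ($): row=0 col=14 char='d'
After 3 (k): row=0 col=14 char='d'
After 4 (G): row=3 col=0 char='t'
After 5 (l): row=3 col=1 char='w'
After 6 (^): row=3 col=0 char='t'
After 7 (b): row=2 col=4 char='t'

Answer: t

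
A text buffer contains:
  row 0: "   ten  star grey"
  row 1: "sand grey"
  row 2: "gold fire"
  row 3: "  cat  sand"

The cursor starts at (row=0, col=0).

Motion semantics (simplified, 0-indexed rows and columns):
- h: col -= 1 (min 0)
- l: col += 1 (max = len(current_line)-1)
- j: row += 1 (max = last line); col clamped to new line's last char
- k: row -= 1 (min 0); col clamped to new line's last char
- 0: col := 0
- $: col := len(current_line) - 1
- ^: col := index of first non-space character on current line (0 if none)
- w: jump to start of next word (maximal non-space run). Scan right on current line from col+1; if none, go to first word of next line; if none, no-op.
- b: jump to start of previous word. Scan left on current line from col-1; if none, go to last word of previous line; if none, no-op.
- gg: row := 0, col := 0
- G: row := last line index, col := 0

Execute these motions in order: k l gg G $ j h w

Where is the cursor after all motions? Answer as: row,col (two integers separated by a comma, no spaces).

After 1 (k): row=0 col=0 char='_'
After 2 (l): row=0 col=1 char='_'
After 3 (gg): row=0 col=0 char='_'
After 4 (G): row=3 col=0 char='_'
After 5 ($): row=3 col=10 char='d'
After 6 (j): row=3 col=10 char='d'
After 7 (h): row=3 col=9 char='n'
After 8 (w): row=3 col=9 char='n'

Answer: 3,9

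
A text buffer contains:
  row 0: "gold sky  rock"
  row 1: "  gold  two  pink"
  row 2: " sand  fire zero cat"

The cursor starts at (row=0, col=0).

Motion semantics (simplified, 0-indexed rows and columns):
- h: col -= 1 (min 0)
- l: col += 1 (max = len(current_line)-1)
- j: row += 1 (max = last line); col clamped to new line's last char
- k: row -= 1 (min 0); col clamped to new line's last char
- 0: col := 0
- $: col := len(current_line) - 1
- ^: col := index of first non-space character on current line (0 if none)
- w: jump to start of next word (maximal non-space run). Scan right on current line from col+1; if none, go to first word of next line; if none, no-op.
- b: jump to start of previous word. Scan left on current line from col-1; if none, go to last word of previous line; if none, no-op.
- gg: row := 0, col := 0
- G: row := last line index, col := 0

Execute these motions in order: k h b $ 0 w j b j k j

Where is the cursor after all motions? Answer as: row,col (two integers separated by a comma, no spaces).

After 1 (k): row=0 col=0 char='g'
After 2 (h): row=0 col=0 char='g'
After 3 (b): row=0 col=0 char='g'
After 4 ($): row=0 col=13 char='k'
After 5 (0): row=0 col=0 char='g'
After 6 (w): row=0 col=5 char='s'
After 7 (j): row=1 col=5 char='d'
After 8 (b): row=1 col=2 char='g'
After 9 (j): row=2 col=2 char='a'
After 10 (k): row=1 col=2 char='g'
After 11 (j): row=2 col=2 char='a'

Answer: 2,2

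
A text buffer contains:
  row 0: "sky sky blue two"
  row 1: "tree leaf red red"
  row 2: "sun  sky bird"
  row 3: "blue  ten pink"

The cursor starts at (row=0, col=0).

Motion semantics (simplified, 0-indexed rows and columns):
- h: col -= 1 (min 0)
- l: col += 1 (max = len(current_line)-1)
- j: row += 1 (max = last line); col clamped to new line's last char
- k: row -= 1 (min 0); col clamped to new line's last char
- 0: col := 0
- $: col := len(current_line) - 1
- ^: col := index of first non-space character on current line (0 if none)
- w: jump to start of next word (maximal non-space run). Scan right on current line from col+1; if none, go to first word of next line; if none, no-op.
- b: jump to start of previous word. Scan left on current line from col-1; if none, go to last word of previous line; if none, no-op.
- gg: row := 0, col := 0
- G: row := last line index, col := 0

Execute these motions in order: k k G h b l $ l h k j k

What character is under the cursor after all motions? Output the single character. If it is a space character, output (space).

After 1 (k): row=0 col=0 char='s'
After 2 (k): row=0 col=0 char='s'
After 3 (G): row=3 col=0 char='b'
After 4 (h): row=3 col=0 char='b'
After 5 (b): row=2 col=9 char='b'
After 6 (l): row=2 col=10 char='i'
After 7 ($): row=2 col=12 char='d'
After 8 (l): row=2 col=12 char='d'
After 9 (h): row=2 col=11 char='r'
After 10 (k): row=1 col=11 char='e'
After 11 (j): row=2 col=11 char='r'
After 12 (k): row=1 col=11 char='e'

Answer: e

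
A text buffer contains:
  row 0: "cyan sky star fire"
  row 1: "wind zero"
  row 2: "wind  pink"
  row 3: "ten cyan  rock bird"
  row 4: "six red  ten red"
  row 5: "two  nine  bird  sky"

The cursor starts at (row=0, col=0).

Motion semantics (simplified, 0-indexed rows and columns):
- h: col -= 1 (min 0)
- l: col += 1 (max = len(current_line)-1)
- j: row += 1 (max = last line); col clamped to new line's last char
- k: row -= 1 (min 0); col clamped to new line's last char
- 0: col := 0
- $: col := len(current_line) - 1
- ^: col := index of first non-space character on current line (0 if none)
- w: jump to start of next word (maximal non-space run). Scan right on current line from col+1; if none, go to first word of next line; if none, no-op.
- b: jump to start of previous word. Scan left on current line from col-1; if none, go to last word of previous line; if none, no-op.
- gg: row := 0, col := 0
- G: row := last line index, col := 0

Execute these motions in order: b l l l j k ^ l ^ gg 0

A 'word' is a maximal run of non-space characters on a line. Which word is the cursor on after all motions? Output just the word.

After 1 (b): row=0 col=0 char='c'
After 2 (l): row=0 col=1 char='y'
After 3 (l): row=0 col=2 char='a'
After 4 (l): row=0 col=3 char='n'
After 5 (j): row=1 col=3 char='d'
After 6 (k): row=0 col=3 char='n'
After 7 (^): row=0 col=0 char='c'
After 8 (l): row=0 col=1 char='y'
After 9 (^): row=0 col=0 char='c'
After 10 (gg): row=0 col=0 char='c'
After 11 (0): row=0 col=0 char='c'

Answer: cyan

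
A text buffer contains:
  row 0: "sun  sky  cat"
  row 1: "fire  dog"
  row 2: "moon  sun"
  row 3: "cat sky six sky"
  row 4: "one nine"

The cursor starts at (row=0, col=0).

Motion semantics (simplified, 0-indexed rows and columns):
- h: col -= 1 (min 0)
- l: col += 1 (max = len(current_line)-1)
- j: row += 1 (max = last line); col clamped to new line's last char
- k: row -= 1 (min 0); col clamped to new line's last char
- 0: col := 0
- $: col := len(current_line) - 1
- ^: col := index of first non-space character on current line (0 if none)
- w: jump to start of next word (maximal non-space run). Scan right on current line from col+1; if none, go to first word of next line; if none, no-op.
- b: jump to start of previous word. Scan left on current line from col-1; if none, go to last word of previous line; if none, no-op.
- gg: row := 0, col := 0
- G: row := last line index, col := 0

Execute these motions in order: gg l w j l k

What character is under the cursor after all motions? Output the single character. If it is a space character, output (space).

After 1 (gg): row=0 col=0 char='s'
After 2 (l): row=0 col=1 char='u'
After 3 (w): row=0 col=5 char='s'
After 4 (j): row=1 col=5 char='_'
After 5 (l): row=1 col=6 char='d'
After 6 (k): row=0 col=6 char='k'

Answer: k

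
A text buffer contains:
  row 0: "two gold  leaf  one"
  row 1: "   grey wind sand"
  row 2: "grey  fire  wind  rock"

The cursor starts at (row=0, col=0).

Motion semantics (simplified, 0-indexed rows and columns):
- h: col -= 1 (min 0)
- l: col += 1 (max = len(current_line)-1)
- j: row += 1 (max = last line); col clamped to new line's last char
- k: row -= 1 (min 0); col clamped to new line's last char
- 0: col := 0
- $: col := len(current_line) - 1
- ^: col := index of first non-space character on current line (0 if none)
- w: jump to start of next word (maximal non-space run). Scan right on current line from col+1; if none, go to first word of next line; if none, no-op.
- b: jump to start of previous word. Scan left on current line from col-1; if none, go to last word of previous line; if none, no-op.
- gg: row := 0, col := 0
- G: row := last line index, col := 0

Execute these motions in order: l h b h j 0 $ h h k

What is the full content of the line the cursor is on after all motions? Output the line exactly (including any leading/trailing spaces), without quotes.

Answer: two gold  leaf  one

Derivation:
After 1 (l): row=0 col=1 char='w'
After 2 (h): row=0 col=0 char='t'
After 3 (b): row=0 col=0 char='t'
After 4 (h): row=0 col=0 char='t'
After 5 (j): row=1 col=0 char='_'
After 6 (0): row=1 col=0 char='_'
After 7 ($): row=1 col=16 char='d'
After 8 (h): row=1 col=15 char='n'
After 9 (h): row=1 col=14 char='a'
After 10 (k): row=0 col=14 char='_'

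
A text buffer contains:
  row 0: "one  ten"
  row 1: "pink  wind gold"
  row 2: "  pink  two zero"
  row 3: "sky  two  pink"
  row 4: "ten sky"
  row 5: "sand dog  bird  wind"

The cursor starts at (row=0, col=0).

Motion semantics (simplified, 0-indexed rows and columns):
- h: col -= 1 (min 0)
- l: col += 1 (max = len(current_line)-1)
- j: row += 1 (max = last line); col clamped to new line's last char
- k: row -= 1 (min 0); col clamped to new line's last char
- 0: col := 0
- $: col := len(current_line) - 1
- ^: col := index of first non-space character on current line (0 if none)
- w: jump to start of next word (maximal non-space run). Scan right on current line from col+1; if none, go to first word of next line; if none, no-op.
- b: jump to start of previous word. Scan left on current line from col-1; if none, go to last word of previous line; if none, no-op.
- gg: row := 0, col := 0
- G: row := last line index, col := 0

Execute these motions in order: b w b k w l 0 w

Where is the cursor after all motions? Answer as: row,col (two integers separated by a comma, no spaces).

Answer: 0,5

Derivation:
After 1 (b): row=0 col=0 char='o'
After 2 (w): row=0 col=5 char='t'
After 3 (b): row=0 col=0 char='o'
After 4 (k): row=0 col=0 char='o'
After 5 (w): row=0 col=5 char='t'
After 6 (l): row=0 col=6 char='e'
After 7 (0): row=0 col=0 char='o'
After 8 (w): row=0 col=5 char='t'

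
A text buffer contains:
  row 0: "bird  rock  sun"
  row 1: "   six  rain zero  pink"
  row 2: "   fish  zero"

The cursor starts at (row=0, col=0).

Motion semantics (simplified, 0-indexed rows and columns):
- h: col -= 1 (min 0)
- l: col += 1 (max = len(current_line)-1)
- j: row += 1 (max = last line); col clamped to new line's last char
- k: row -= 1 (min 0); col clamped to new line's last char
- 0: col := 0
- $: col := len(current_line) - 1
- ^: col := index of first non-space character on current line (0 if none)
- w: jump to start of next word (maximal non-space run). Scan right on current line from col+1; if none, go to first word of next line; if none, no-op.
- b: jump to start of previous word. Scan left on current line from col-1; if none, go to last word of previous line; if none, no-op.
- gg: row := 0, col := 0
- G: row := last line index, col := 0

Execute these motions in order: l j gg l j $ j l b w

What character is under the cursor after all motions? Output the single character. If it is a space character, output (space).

After 1 (l): row=0 col=1 char='i'
After 2 (j): row=1 col=1 char='_'
After 3 (gg): row=0 col=0 char='b'
After 4 (l): row=0 col=1 char='i'
After 5 (j): row=1 col=1 char='_'
After 6 ($): row=1 col=22 char='k'
After 7 (j): row=2 col=12 char='o'
After 8 (l): row=2 col=12 char='o'
After 9 (b): row=2 col=9 char='z'
After 10 (w): row=2 col=9 char='z'

Answer: z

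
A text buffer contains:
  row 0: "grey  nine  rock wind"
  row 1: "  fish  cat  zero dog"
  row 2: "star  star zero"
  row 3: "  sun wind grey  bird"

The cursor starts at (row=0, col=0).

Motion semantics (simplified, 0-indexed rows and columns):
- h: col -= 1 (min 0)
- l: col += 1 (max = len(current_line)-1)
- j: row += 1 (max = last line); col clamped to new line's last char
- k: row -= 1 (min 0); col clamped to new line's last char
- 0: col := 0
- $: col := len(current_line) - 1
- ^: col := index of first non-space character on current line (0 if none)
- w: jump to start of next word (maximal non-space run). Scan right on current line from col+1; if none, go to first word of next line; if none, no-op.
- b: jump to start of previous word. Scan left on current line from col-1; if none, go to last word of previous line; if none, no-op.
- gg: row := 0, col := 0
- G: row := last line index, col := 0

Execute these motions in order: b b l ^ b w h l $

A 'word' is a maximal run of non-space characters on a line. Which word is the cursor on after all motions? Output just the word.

After 1 (b): row=0 col=0 char='g'
After 2 (b): row=0 col=0 char='g'
After 3 (l): row=0 col=1 char='r'
After 4 (^): row=0 col=0 char='g'
After 5 (b): row=0 col=0 char='g'
After 6 (w): row=0 col=6 char='n'
After 7 (h): row=0 col=5 char='_'
After 8 (l): row=0 col=6 char='n'
After 9 ($): row=0 col=20 char='d'

Answer: wind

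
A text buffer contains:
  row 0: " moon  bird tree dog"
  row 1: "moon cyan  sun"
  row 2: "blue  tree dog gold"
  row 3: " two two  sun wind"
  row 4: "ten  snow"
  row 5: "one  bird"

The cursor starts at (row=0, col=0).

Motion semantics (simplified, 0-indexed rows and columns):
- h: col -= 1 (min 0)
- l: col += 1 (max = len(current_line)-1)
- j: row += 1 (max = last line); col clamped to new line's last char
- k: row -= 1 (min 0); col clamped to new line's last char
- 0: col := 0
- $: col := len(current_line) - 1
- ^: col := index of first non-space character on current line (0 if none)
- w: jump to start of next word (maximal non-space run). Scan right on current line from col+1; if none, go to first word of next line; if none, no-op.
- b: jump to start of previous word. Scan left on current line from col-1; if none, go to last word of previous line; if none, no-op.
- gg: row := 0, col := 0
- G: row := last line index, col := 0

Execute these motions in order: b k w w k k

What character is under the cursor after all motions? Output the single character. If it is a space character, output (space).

After 1 (b): row=0 col=0 char='_'
After 2 (k): row=0 col=0 char='_'
After 3 (w): row=0 col=1 char='m'
After 4 (w): row=0 col=7 char='b'
After 5 (k): row=0 col=7 char='b'
After 6 (k): row=0 col=7 char='b'

Answer: b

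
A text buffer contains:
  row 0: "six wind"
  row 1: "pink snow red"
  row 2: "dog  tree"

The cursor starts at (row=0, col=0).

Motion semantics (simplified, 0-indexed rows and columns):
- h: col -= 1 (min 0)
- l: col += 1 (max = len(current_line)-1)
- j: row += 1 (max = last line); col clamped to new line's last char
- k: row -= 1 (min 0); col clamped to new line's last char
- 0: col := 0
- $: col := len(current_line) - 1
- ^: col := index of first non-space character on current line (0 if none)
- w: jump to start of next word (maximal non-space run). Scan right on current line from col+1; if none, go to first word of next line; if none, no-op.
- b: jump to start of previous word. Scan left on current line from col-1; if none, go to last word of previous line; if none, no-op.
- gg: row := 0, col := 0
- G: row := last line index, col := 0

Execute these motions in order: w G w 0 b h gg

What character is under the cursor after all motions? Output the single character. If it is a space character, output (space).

Answer: s

Derivation:
After 1 (w): row=0 col=4 char='w'
After 2 (G): row=2 col=0 char='d'
After 3 (w): row=2 col=5 char='t'
After 4 (0): row=2 col=0 char='d'
After 5 (b): row=1 col=10 char='r'
After 6 (h): row=1 col=9 char='_'
After 7 (gg): row=0 col=0 char='s'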